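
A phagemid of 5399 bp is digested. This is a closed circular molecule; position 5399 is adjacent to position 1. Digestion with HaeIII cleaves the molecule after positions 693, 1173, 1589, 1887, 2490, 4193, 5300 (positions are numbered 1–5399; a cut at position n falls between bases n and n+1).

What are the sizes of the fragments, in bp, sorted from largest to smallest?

1703, 1107, 792, 603, 480, 416, 298 bp

Circular molecule, 7 cuts → 7 fragments:
  1173 − 693 = 480 bp
  1589 − 1173 = 416 bp
  1887 − 1589 = 298 bp
  2490 − 1887 = 603 bp
  4193 − 2490 = 1703 bp
  5300 − 4193 = 1107 bp
  wrap: 5399 − 5300 + 693 = 792 bp
Sorted largest to smallest: 1703, 1107, 792, 603, 480, 416, 298 bp.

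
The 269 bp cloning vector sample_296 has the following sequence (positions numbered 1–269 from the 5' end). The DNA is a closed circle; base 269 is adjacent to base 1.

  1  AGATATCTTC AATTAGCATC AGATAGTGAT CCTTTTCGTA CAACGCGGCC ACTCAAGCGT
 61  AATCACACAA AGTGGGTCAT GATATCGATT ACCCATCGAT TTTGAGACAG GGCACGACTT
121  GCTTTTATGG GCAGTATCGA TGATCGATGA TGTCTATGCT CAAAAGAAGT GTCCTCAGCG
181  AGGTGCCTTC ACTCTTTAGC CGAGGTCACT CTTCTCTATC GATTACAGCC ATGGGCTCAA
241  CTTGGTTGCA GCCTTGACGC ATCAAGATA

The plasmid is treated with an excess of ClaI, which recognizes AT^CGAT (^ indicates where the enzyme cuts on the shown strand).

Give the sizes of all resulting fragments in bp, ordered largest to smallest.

135, 75, 41, 11, 7 bp

ClaI sites (ATCGAT) start at positions 84, 95, 136, 143, 218.
ClaI cuts after base 2 of each site, so after positions 85, 96, 137, 144, 219.
Circular molecule, 5 cuts → 5 fragments:
  86–96 → 11 bp
  97–137 → 41 bp
  138–144 → 7 bp
  145–219 → 75 bp
  220–269 then 1–85 → 50 + 85 = 135 bp
Sorted largest to smallest: 135, 75, 41, 11, 7 bp.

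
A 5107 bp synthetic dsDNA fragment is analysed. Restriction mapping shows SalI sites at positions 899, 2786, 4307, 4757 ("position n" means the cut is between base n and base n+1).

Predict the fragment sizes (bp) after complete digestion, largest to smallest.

Linear molecule, 4 cuts → 5 fragments:
  899 − 0 = 899 bp
  2786 − 899 = 1887 bp
  4307 − 2786 = 1521 bp
  4757 − 4307 = 450 bp
  5107 − 4757 = 350 bp
Sorted largest to smallest: 1887, 1521, 899, 450, 350 bp.

1887, 1521, 899, 450, 350 bp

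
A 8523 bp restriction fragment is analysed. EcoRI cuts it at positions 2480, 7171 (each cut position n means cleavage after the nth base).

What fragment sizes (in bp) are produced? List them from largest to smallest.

4691, 2480, 1352 bp

Linear molecule, 2 cuts → 3 fragments:
  2480 − 0 = 2480 bp
  7171 − 2480 = 4691 bp
  8523 − 7171 = 1352 bp
Sorted largest to smallest: 4691, 2480, 1352 bp.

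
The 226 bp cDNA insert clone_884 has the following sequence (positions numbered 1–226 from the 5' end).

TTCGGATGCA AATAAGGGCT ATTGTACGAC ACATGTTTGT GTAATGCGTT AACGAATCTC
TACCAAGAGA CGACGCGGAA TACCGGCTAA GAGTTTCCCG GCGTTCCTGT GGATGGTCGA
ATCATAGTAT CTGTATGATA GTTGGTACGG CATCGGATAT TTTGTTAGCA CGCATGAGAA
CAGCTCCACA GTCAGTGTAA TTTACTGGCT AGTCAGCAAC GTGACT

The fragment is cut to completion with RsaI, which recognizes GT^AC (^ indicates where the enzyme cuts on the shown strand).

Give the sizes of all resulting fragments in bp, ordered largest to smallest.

121, 80, 25 bp

RsaI sites (GTAC) start at positions 24, 145.
RsaI cuts after base 2 of each site, so after positions 25, 146.
Linear molecule, 2 cuts → 3 fragments:
  1–25 → 25 bp
  26–146 → 121 bp
  147–226 → 80 bp
Sorted largest to smallest: 121, 80, 25 bp.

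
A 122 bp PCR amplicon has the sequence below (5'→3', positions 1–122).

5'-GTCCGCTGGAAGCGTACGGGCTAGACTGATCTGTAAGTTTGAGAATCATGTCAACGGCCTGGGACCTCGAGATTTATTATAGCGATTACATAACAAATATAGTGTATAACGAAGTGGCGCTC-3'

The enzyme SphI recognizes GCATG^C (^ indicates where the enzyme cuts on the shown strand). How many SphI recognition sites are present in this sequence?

No occurrence of GCATGC is present in the sequence.
SphI does not cut: 0 sites.

0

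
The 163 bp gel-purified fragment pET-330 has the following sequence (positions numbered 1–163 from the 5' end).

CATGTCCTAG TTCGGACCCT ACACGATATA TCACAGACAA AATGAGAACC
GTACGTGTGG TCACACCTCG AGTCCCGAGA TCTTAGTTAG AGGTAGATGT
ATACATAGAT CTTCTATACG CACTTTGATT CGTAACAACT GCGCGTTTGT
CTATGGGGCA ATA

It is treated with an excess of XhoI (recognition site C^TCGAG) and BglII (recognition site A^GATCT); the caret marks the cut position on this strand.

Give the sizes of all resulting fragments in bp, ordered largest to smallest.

67, 56, 29, 11 bp

The XhoI site (CTCGAG) starts at position 67.
XhoI cuts after the first base of each site, so after position 67.
BglII sites (AGATCT) start at positions 78, 107.
BglII cuts after the first base of each site, so after positions 78, 107.
Combined cut positions: 67, 78, 107.
Linear molecule, 3 cuts → 4 fragments:
  1–67 → 67 bp
  68–78 → 11 bp
  79–107 → 29 bp
  108–163 → 56 bp
Sorted largest to smallest: 67, 56, 29, 11 bp.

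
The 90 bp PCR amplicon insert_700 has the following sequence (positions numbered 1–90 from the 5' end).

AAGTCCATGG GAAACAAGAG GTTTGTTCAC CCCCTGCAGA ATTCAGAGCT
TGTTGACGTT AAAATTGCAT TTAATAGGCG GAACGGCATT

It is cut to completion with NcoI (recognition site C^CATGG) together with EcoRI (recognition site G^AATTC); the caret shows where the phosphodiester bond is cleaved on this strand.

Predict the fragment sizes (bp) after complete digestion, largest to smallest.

51, 34, 5 bp

The NcoI site (CCATGG) starts at position 5.
NcoI cuts after the first base of each site, so after position 5.
The EcoRI site (GAATTC) starts at position 39.
EcoRI cuts after the first base of each site, so after position 39.
Combined cut positions: 5, 39.
Linear molecule, 2 cuts → 3 fragments:
  1–5 → 5 bp
  6–39 → 34 bp
  40–90 → 51 bp
Sorted largest to smallest: 51, 34, 5 bp.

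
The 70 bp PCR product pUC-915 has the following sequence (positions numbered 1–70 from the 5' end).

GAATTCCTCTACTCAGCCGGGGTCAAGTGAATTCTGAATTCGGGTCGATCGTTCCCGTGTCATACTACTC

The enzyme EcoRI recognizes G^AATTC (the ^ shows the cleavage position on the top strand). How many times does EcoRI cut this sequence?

3

GAATTC occurs starting at positions 1, 29, 36.
EcoRI cuts at 3 sites.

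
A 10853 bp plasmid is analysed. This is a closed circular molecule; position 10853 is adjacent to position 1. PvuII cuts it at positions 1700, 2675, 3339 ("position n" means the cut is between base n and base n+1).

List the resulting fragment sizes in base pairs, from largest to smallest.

Circular molecule, 3 cuts → 3 fragments:
  2675 − 1700 = 975 bp
  3339 − 2675 = 664 bp
  wrap: 10853 − 3339 + 1700 = 9214 bp
Sorted largest to smallest: 9214, 975, 664 bp.

9214, 975, 664 bp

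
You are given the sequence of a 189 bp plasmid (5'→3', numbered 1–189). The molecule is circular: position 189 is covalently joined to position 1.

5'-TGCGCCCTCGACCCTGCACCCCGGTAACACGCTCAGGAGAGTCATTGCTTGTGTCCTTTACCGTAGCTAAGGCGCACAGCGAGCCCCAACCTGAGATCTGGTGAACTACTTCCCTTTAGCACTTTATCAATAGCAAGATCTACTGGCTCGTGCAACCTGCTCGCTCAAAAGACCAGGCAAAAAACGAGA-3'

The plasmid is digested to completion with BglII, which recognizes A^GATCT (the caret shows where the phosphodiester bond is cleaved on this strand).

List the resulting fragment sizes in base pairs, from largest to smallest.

BglII sites (AGATCT) start at positions 94, 136.
BglII cuts after the first base of each site, so after positions 94, 136.
Circular molecule, 2 cuts → 2 fragments:
  95–136 → 42 bp
  137–189 then 1–94 → 53 + 94 = 147 bp
Sorted largest to smallest: 147, 42 bp.

147, 42 bp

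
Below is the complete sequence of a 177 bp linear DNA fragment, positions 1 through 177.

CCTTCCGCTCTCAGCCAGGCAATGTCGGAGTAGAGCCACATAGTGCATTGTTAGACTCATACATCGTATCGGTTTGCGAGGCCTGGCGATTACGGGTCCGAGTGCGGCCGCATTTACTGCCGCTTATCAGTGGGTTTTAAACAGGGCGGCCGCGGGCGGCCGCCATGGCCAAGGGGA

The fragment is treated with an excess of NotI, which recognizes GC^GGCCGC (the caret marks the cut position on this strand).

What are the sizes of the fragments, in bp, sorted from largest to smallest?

NotI sites (GCGGCCGC) start at positions 104, 146, 156.
NotI cuts after base 2 of each site, so after positions 105, 147, 157.
Linear molecule, 3 cuts → 4 fragments:
  1–105 → 105 bp
  106–147 → 42 bp
  148–157 → 10 bp
  158–177 → 20 bp
Sorted largest to smallest: 105, 42, 20, 10 bp.

105, 42, 20, 10 bp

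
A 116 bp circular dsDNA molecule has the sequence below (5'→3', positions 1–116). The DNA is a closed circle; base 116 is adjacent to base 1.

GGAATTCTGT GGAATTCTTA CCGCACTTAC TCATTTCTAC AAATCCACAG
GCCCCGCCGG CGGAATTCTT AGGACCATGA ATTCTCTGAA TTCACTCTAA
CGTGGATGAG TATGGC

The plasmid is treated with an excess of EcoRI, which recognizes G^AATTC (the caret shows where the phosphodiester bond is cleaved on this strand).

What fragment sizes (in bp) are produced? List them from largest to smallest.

51, 30, 16, 10, 9 bp

EcoRI sites (GAATTC) start at positions 2, 12, 63, 79, 88.
EcoRI cuts after the first base of each site, so after positions 2, 12, 63, 79, 88.
Circular molecule, 5 cuts → 5 fragments:
  3–12 → 10 bp
  13–63 → 51 bp
  64–79 → 16 bp
  80–88 → 9 bp
  89–116 then 1–2 → 28 + 2 = 30 bp
Sorted largest to smallest: 51, 30, 16, 10, 9 bp.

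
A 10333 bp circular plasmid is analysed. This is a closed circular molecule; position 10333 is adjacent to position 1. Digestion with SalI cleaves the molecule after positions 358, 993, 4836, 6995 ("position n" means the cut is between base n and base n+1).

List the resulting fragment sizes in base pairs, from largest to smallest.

3843, 3696, 2159, 635 bp

Circular molecule, 4 cuts → 4 fragments:
  993 − 358 = 635 bp
  4836 − 993 = 3843 bp
  6995 − 4836 = 2159 bp
  wrap: 10333 − 6995 + 358 = 3696 bp
Sorted largest to smallest: 3843, 3696, 2159, 635 bp.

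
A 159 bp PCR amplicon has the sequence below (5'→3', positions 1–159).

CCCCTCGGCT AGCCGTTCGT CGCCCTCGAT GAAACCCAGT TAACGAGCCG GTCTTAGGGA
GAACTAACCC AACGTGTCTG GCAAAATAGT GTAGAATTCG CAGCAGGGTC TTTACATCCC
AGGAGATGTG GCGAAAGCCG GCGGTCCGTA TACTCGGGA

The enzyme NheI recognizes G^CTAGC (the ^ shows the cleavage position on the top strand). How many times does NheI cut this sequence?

GCTAGC occurs starting at position 8.
NheI cuts at 1 site.

1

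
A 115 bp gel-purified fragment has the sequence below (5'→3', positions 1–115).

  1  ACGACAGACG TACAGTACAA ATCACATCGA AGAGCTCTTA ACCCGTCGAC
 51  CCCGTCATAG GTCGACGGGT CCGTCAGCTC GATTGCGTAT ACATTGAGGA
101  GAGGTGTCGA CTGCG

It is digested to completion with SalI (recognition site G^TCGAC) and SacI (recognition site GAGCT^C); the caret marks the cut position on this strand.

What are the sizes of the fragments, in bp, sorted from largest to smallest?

SalI sites (GTCGAC) start at positions 45, 61, 106.
SalI cuts after the first base of each site, so after positions 45, 61, 106.
The SacI site (GAGCTC) starts at position 32.
SacI cuts after base 5 of each site (before the last base), so after position 36.
Combined cut positions: 36, 45, 61, 106.
Linear molecule, 4 cuts → 5 fragments:
  1–36 → 36 bp
  37–45 → 9 bp
  46–61 → 16 bp
  62–106 → 45 bp
  107–115 → 9 bp
Sorted largest to smallest: 45, 36, 16, 9, 9 bp.

45, 36, 16, 9, 9 bp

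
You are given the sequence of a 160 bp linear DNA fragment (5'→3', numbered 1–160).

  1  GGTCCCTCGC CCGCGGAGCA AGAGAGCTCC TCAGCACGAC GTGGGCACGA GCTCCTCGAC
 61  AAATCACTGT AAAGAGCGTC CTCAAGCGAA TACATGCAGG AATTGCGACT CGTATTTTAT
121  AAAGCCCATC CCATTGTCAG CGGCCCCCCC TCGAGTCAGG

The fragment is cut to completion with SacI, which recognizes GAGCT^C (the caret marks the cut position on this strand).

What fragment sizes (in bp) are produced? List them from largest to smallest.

107, 28, 25 bp

SacI sites (GAGCTC) start at positions 24, 49.
SacI cuts after base 5 of each site (before the last base), so after positions 28, 53.
Linear molecule, 2 cuts → 3 fragments:
  1–28 → 28 bp
  29–53 → 25 bp
  54–160 → 107 bp
Sorted largest to smallest: 107, 28, 25 bp.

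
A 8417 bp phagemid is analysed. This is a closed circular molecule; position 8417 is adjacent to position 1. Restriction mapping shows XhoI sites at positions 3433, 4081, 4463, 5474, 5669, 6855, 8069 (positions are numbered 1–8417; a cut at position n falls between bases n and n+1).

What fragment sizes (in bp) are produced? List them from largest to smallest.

3781, 1214, 1186, 1011, 648, 382, 195 bp

Circular molecule, 7 cuts → 7 fragments:
  4081 − 3433 = 648 bp
  4463 − 4081 = 382 bp
  5474 − 4463 = 1011 bp
  5669 − 5474 = 195 bp
  6855 − 5669 = 1186 bp
  8069 − 6855 = 1214 bp
  wrap: 8417 − 8069 + 3433 = 3781 bp
Sorted largest to smallest: 3781, 1214, 1186, 1011, 648, 382, 195 bp.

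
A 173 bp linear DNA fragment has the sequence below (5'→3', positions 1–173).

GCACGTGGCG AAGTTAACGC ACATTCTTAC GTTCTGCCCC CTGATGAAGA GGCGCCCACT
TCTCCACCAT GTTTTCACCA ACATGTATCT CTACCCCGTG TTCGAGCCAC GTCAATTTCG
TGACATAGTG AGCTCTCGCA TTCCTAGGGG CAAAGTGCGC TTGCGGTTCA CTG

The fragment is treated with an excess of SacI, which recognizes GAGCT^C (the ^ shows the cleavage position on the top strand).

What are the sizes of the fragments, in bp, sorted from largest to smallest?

134, 39 bp

The SacI site (GAGCTC) starts at position 130.
SacI cuts after base 5 of each site (before the last base), so after position 134.
Linear molecule, 1 cut → 2 fragments:
  1–134 → 134 bp
  135–173 → 39 bp
Sorted largest to smallest: 134, 39 bp.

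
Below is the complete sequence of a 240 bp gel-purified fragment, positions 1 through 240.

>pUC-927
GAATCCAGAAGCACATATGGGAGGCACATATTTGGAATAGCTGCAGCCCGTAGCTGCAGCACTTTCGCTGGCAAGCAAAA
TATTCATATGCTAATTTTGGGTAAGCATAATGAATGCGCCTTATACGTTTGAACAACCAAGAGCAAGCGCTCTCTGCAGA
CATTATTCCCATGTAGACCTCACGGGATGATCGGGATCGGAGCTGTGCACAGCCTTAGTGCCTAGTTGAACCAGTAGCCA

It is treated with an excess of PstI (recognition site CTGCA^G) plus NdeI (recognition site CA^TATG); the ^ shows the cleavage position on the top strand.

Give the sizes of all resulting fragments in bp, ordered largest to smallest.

82, 72, 30, 28, 15, 13 bp

PstI sites (CTGCAG) start at positions 41, 54, 154.
PstI cuts after base 5 of each site (before the last base), so after positions 45, 58, 158.
NdeI sites (CATATG) start at positions 14, 85.
NdeI cuts after base 2 of each site, so after positions 15, 86.
Combined cut positions: 15, 45, 58, 86, 158.
Linear molecule, 5 cuts → 6 fragments:
  1–15 → 15 bp
  16–45 → 30 bp
  46–58 → 13 bp
  59–86 → 28 bp
  87–158 → 72 bp
  159–240 → 82 bp
Sorted largest to smallest: 82, 72, 30, 28, 15, 13 bp.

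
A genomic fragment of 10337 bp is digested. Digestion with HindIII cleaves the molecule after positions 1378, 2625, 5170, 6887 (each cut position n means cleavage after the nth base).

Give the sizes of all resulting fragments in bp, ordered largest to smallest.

3450, 2545, 1717, 1378, 1247 bp

Linear molecule, 4 cuts → 5 fragments:
  1378 − 0 = 1378 bp
  2625 − 1378 = 1247 bp
  5170 − 2625 = 2545 bp
  6887 − 5170 = 1717 bp
  10337 − 6887 = 3450 bp
Sorted largest to smallest: 3450, 2545, 1717, 1378, 1247 bp.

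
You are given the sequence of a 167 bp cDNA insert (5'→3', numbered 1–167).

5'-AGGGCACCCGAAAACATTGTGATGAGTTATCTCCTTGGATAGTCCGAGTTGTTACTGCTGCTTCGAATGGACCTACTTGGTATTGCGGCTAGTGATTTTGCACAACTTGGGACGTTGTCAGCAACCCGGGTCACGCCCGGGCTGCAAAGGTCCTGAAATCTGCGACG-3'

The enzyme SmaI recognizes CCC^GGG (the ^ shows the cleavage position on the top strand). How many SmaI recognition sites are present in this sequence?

2

CCCGGG occurs starting at positions 125, 136.
SmaI cuts at 2 sites.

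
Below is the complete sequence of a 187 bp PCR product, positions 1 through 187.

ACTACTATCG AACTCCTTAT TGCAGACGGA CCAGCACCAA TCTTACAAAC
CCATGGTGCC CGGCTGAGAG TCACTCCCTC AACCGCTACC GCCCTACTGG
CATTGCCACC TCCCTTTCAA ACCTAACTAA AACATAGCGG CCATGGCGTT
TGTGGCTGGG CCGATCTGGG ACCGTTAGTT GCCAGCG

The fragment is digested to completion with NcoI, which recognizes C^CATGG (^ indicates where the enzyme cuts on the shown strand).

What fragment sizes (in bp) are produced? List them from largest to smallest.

NcoI sites (CCATGG) start at positions 51, 141.
NcoI cuts after the first base of each site, so after positions 51, 141.
Linear molecule, 2 cuts → 3 fragments:
  1–51 → 51 bp
  52–141 → 90 bp
  142–187 → 46 bp
Sorted largest to smallest: 90, 51, 46 bp.

90, 51, 46 bp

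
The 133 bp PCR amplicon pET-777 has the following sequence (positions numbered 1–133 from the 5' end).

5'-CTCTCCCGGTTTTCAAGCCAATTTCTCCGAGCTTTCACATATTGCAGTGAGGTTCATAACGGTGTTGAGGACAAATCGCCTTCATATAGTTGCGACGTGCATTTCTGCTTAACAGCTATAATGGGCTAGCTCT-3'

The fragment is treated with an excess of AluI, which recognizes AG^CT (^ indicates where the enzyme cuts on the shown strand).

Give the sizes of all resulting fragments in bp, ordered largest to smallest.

AluI sites (AGCT) start at positions 30, 114, 128.
AluI cuts after base 2 of each site, so after positions 31, 115, 129.
Linear molecule, 3 cuts → 4 fragments:
  1–31 → 31 bp
  32–115 → 84 bp
  116–129 → 14 bp
  130–133 → 4 bp
Sorted largest to smallest: 84, 31, 14, 4 bp.

84, 31, 14, 4 bp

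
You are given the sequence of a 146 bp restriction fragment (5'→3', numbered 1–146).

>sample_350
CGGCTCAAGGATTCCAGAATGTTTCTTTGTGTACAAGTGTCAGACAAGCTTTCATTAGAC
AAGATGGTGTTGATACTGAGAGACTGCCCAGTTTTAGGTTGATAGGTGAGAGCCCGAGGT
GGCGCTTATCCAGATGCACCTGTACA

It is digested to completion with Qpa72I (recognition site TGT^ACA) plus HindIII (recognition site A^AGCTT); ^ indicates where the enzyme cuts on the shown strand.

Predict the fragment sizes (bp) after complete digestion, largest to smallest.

97, 32, 14, 3 bp

Qpa72I sites (TGTACA) start at positions 30, 141.
Qpa72I cuts after base 3 of each site, so after positions 32, 143.
The HindIII site (AAGCTT) starts at position 46.
HindIII cuts after the first base of each site, so after position 46.
Combined cut positions: 32, 46, 143.
Linear molecule, 3 cuts → 4 fragments:
  1–32 → 32 bp
  33–46 → 14 bp
  47–143 → 97 bp
  144–146 → 3 bp
Sorted largest to smallest: 97, 32, 14, 3 bp.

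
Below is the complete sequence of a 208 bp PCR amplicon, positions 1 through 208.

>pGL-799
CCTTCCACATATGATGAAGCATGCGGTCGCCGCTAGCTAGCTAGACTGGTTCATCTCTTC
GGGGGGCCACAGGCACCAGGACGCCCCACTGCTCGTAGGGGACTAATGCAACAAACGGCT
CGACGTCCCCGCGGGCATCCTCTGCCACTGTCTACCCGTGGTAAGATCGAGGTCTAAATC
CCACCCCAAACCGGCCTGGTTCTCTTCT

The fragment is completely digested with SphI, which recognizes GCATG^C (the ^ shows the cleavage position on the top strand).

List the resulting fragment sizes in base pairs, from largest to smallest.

185, 23 bp

The SphI site (GCATGC) starts at position 19.
SphI cuts after base 5 of each site (before the last base), so after position 23.
Linear molecule, 1 cut → 2 fragments:
  1–23 → 23 bp
  24–208 → 185 bp
Sorted largest to smallest: 185, 23 bp.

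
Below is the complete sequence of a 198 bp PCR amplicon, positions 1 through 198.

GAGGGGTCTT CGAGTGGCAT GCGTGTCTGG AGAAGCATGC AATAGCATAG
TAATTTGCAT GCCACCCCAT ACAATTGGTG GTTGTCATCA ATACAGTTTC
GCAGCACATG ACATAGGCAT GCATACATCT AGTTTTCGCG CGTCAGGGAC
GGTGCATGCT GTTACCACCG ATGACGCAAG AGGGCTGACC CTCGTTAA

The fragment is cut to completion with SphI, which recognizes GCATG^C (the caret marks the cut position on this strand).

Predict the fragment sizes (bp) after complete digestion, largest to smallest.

60, 40, 37, 22, 21, 18 bp

SphI sites (GCATGC) start at positions 17, 35, 57, 117, 154.
SphI cuts after base 5 of each site (before the last base), so after positions 21, 39, 61, 121, 158.
Linear molecule, 5 cuts → 6 fragments:
  1–21 → 21 bp
  22–39 → 18 bp
  40–61 → 22 bp
  62–121 → 60 bp
  122–158 → 37 bp
  159–198 → 40 bp
Sorted largest to smallest: 60, 40, 37, 22, 21, 18 bp.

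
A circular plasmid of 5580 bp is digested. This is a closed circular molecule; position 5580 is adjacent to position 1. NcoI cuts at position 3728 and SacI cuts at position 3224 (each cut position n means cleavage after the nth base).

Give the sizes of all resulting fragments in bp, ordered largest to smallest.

5076, 504 bp

Combined cut positions (sorted): 3224, 3728.
Circular molecule, 2 cuts → 2 fragments:
  3728 − 3224 = 504 bp
  wrap: 5580 − 3728 + 3224 = 5076 bp
Sorted largest to smallest: 5076, 504 bp.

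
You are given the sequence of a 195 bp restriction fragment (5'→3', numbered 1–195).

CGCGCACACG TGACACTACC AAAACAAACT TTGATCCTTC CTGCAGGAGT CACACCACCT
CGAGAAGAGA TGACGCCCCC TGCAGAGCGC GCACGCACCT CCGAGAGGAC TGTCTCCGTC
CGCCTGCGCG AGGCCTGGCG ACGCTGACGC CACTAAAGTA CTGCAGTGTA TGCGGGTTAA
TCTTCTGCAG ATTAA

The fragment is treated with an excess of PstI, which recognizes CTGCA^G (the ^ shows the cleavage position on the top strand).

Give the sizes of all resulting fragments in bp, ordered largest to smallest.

PstI sites (CTGCAG) start at positions 41, 80, 161, 185.
PstI cuts after base 5 of each site (before the last base), so after positions 45, 84, 165, 189.
Linear molecule, 4 cuts → 5 fragments:
  1–45 → 45 bp
  46–84 → 39 bp
  85–165 → 81 bp
  166–189 → 24 bp
  190–195 → 6 bp
Sorted largest to smallest: 81, 45, 39, 24, 6 bp.

81, 45, 39, 24, 6 bp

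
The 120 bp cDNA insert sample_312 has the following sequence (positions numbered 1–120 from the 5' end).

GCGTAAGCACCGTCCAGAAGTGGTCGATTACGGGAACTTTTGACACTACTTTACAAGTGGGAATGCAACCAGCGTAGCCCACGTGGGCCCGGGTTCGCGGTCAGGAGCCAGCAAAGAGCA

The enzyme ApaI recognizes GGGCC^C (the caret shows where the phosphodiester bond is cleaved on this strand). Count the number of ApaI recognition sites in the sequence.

GGGCCC occurs starting at position 85.
ApaI cuts at 1 site.

1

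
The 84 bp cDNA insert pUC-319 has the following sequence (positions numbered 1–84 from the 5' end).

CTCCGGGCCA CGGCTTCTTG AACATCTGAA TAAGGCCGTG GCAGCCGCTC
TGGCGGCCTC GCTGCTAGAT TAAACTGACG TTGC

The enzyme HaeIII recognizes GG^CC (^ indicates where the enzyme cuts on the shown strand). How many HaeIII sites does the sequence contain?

GGCC occurs starting at positions 6, 34, 55.
HaeIII cuts at 3 sites.

3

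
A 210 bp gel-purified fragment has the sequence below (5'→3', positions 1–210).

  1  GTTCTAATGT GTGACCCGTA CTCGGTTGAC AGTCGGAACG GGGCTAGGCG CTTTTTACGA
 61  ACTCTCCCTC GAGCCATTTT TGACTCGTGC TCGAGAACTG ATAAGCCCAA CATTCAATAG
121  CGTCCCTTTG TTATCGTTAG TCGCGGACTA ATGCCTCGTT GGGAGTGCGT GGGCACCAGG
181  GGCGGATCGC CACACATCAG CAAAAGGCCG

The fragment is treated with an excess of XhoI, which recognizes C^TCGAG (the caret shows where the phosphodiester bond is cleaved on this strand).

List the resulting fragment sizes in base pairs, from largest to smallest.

XhoI sites (CTCGAG) start at positions 68, 90.
XhoI cuts after the first base of each site, so after positions 68, 90.
Linear molecule, 2 cuts → 3 fragments:
  1–68 → 68 bp
  69–90 → 22 bp
  91–210 → 120 bp
Sorted largest to smallest: 120, 68, 22 bp.

120, 68, 22 bp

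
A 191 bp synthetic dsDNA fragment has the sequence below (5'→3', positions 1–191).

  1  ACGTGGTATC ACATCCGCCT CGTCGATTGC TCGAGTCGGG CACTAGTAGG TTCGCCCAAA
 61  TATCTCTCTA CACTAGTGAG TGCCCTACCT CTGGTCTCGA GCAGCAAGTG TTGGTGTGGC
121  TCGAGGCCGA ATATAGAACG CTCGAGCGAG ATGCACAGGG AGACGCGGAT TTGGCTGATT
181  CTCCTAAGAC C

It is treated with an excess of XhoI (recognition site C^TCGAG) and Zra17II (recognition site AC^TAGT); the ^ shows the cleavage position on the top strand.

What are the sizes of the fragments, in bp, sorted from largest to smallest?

XhoI sites (CTCGAG) start at positions 30, 96, 120, 141.
XhoI cuts after the first base of each site, so after positions 30, 96, 120, 141.
Zra17II sites (ACTAGT) start at positions 42, 72.
Zra17II cuts after base 2 of each site, so after positions 43, 73.
Combined cut positions: 30, 43, 73, 96, 120, 141.
Linear molecule, 6 cuts → 7 fragments:
  1–30 → 30 bp
  31–43 → 13 bp
  44–73 → 30 bp
  74–96 → 23 bp
  97–120 → 24 bp
  121–141 → 21 bp
  142–191 → 50 bp
Sorted largest to smallest: 50, 30, 30, 24, 23, 21, 13 bp.

50, 30, 30, 24, 23, 21, 13 bp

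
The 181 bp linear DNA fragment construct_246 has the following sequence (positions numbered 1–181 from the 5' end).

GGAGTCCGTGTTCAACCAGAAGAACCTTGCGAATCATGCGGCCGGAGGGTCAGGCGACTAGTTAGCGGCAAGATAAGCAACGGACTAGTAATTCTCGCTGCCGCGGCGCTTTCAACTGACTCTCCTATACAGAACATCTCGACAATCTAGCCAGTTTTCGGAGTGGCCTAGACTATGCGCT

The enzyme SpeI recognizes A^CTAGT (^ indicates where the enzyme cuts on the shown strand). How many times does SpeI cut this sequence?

ACTAGT occurs starting at positions 57, 84.
SpeI cuts at 2 sites.

2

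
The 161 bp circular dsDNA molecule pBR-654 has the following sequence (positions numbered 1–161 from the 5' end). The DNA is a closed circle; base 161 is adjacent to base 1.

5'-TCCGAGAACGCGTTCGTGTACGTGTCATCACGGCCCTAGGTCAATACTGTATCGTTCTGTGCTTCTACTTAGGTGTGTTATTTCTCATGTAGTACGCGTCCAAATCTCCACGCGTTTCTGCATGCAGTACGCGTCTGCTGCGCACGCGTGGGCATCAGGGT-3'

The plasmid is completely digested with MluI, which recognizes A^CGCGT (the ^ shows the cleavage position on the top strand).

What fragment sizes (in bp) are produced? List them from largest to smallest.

86, 25, 19, 16, 15 bp

MluI sites (ACGCGT) start at positions 8, 94, 110, 129, 144.
MluI cuts after the first base of each site, so after positions 8, 94, 110, 129, 144.
Circular molecule, 5 cuts → 5 fragments:
  9–94 → 86 bp
  95–110 → 16 bp
  111–129 → 19 bp
  130–144 → 15 bp
  145–161 then 1–8 → 17 + 8 = 25 bp
Sorted largest to smallest: 86, 25, 19, 16, 15 bp.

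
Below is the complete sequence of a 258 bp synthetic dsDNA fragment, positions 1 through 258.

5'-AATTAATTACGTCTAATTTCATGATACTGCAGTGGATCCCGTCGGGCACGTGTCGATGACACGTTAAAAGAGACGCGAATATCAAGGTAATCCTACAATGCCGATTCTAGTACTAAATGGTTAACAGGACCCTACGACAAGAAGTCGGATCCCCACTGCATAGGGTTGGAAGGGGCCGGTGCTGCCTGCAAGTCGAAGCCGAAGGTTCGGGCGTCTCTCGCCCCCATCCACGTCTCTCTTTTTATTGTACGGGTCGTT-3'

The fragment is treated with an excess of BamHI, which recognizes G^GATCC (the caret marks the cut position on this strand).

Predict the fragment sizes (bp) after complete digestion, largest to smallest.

113, 111, 34 bp

BamHI sites (GGATCC) start at positions 34, 147.
BamHI cuts after the first base of each site, so after positions 34, 147.
Linear molecule, 2 cuts → 3 fragments:
  1–34 → 34 bp
  35–147 → 113 bp
  148–258 → 111 bp
Sorted largest to smallest: 113, 111, 34 bp.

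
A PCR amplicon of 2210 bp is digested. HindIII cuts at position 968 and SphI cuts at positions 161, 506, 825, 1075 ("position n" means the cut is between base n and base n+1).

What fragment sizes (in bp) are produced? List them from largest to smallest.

1135, 345, 319, 161, 143, 107 bp

Combined cut positions (sorted): 161, 506, 825, 968, 1075.
Linear molecule, 5 cuts → 6 fragments:
  161 − 0 = 161 bp
  506 − 161 = 345 bp
  825 − 506 = 319 bp
  968 − 825 = 143 bp
  1075 − 968 = 107 bp
  2210 − 1075 = 1135 bp
Sorted largest to smallest: 1135, 345, 319, 161, 143, 107 bp.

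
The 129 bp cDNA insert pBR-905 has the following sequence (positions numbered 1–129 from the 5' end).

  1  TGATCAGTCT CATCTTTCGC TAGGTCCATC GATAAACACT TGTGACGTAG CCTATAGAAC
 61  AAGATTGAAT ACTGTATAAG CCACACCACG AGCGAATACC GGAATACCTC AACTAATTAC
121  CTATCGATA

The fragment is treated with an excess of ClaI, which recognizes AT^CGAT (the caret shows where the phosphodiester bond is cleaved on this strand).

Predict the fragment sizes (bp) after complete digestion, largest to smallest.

ClaI sites (ATCGAT) start at positions 28, 123.
ClaI cuts after base 2 of each site, so after positions 29, 124.
Linear molecule, 2 cuts → 3 fragments:
  1–29 → 29 bp
  30–124 → 95 bp
  125–129 → 5 bp
Sorted largest to smallest: 95, 29, 5 bp.

95, 29, 5 bp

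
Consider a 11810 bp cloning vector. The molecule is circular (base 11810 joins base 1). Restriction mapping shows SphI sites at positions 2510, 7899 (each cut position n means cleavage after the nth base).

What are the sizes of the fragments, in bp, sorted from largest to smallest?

6421, 5389 bp

Circular molecule, 2 cuts → 2 fragments:
  7899 − 2510 = 5389 bp
  wrap: 11810 − 7899 + 2510 = 6421 bp
Sorted largest to smallest: 6421, 5389 bp.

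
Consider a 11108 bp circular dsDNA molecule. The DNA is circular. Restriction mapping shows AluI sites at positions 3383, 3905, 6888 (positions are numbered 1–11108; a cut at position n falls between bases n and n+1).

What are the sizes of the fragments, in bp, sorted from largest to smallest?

7603, 2983, 522 bp

Circular molecule, 3 cuts → 3 fragments:
  3905 − 3383 = 522 bp
  6888 − 3905 = 2983 bp
  wrap: 11108 − 6888 + 3383 = 7603 bp
Sorted largest to smallest: 7603, 2983, 522 bp.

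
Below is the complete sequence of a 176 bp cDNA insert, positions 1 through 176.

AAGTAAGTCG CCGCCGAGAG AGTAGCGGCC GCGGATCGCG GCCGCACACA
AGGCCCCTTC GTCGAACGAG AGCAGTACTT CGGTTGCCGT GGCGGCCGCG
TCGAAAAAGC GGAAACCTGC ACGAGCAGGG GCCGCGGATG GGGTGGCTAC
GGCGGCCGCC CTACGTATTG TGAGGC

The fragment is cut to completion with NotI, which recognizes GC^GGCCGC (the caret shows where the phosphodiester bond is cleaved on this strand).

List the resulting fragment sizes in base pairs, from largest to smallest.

60, 54, 26, 23, 13 bp

NotI sites (GCGGCCGC) start at positions 25, 38, 92, 152.
NotI cuts after base 2 of each site, so after positions 26, 39, 93, 153.
Linear molecule, 4 cuts → 5 fragments:
  1–26 → 26 bp
  27–39 → 13 bp
  40–93 → 54 bp
  94–153 → 60 bp
  154–176 → 23 bp
Sorted largest to smallest: 60, 54, 26, 23, 13 bp.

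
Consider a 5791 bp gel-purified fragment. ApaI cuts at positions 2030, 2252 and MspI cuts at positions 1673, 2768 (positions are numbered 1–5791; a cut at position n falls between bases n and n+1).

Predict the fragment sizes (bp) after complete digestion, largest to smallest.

Combined cut positions (sorted): 1673, 2030, 2252, 2768.
Linear molecule, 4 cuts → 5 fragments:
  1673 − 0 = 1673 bp
  2030 − 1673 = 357 bp
  2252 − 2030 = 222 bp
  2768 − 2252 = 516 bp
  5791 − 2768 = 3023 bp
Sorted largest to smallest: 3023, 1673, 516, 357, 222 bp.

3023, 1673, 516, 357, 222 bp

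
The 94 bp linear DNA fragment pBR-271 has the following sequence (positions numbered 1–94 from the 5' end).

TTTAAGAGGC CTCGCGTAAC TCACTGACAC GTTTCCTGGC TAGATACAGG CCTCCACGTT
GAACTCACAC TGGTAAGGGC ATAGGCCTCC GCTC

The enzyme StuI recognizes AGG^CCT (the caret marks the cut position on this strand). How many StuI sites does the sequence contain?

AGGCCT occurs starting at positions 7, 48, 83.
StuI cuts at 3 sites.

3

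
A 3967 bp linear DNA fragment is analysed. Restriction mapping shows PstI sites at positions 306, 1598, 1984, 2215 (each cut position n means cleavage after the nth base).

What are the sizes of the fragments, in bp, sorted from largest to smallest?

1752, 1292, 386, 306, 231 bp

Linear molecule, 4 cuts → 5 fragments:
  306 − 0 = 306 bp
  1598 − 306 = 1292 bp
  1984 − 1598 = 386 bp
  2215 − 1984 = 231 bp
  3967 − 2215 = 1752 bp
Sorted largest to smallest: 1752, 1292, 386, 306, 231 bp.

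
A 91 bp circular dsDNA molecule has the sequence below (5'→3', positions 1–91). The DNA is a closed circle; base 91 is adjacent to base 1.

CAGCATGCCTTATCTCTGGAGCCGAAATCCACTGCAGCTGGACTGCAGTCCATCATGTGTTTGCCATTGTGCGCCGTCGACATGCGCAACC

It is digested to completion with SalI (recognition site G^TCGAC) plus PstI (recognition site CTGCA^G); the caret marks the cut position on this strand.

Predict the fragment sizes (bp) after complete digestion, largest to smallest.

The SalI site (GTCGAC) starts at position 76.
SalI cuts after the first base of each site, so after position 76.
PstI sites (CTGCAG) start at positions 32, 43.
PstI cuts after base 5 of each site (before the last base), so after positions 36, 47.
Combined cut positions: 36, 47, 76.
Circular molecule, 3 cuts → 3 fragments:
  37–47 → 11 bp
  48–76 → 29 bp
  77–91 then 1–36 → 15 + 36 = 51 bp
Sorted largest to smallest: 51, 29, 11 bp.

51, 29, 11 bp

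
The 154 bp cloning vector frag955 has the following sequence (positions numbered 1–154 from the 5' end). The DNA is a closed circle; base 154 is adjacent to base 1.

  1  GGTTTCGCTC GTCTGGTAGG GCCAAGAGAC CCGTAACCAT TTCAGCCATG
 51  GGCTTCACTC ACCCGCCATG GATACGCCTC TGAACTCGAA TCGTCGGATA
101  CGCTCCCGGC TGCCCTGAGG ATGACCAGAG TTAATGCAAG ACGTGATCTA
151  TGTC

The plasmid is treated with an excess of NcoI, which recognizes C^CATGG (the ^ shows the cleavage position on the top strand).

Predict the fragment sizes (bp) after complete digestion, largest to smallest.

134, 20 bp

NcoI sites (CCATGG) start at positions 46, 66.
NcoI cuts after the first base of each site, so after positions 46, 66.
Circular molecule, 2 cuts → 2 fragments:
  47–66 → 20 bp
  67–154 then 1–46 → 88 + 46 = 134 bp
Sorted largest to smallest: 134, 20 bp.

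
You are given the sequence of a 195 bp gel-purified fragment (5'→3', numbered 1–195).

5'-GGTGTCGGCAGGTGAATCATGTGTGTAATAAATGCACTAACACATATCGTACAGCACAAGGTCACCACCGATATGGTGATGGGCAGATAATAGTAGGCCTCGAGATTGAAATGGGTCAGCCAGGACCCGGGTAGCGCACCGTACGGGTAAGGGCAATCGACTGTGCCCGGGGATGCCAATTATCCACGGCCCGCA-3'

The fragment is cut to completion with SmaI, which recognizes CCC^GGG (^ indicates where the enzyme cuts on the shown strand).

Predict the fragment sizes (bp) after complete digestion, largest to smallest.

128, 40, 27 bp

SmaI sites (CCCGGG) start at positions 126, 166.
SmaI cuts after base 3 of each site, so after positions 128, 168.
Linear molecule, 2 cuts → 3 fragments:
  1–128 → 128 bp
  129–168 → 40 bp
  169–195 → 27 bp
Sorted largest to smallest: 128, 40, 27 bp.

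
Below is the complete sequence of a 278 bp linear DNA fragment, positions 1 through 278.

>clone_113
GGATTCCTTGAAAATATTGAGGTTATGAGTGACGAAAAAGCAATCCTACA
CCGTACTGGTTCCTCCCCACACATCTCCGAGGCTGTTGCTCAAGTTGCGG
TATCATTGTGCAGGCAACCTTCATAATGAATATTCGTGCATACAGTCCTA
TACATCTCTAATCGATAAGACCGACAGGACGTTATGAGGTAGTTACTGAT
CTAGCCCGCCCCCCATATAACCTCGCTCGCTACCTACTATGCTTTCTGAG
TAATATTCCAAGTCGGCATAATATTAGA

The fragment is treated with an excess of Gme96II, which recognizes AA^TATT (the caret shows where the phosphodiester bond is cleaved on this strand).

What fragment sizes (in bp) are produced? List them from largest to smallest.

Gme96II sites (AATATT) start at positions 13, 129, 252, 270.
Gme96II cuts after base 2 of each site, so after positions 14, 130, 253, 271.
Linear molecule, 4 cuts → 5 fragments:
  1–14 → 14 bp
  15–130 → 116 bp
  131–253 → 123 bp
  254–271 → 18 bp
  272–278 → 7 bp
Sorted largest to smallest: 123, 116, 18, 14, 7 bp.

123, 116, 18, 14, 7 bp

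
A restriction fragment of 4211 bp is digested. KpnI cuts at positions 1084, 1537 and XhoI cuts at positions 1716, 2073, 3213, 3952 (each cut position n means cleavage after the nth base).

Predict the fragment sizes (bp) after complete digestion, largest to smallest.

Combined cut positions (sorted): 1084, 1537, 1716, 2073, 3213, 3952.
Linear molecule, 6 cuts → 7 fragments:
  1084 − 0 = 1084 bp
  1537 − 1084 = 453 bp
  1716 − 1537 = 179 bp
  2073 − 1716 = 357 bp
  3213 − 2073 = 1140 bp
  3952 − 3213 = 739 bp
  4211 − 3952 = 259 bp
Sorted largest to smallest: 1140, 1084, 739, 453, 357, 259, 179 bp.

1140, 1084, 739, 453, 357, 259, 179 bp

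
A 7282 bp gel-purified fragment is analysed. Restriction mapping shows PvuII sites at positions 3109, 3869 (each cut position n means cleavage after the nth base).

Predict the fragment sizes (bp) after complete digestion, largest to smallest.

3413, 3109, 760 bp

Linear molecule, 2 cuts → 3 fragments:
  3109 − 0 = 3109 bp
  3869 − 3109 = 760 bp
  7282 − 3869 = 3413 bp
Sorted largest to smallest: 3413, 3109, 760 bp.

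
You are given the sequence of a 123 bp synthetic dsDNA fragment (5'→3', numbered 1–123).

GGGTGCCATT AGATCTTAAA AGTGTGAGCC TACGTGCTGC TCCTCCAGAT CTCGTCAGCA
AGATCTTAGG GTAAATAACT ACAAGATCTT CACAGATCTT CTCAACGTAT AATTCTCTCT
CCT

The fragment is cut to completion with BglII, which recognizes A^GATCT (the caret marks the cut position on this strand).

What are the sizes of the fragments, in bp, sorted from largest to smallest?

36, 29, 23, 14, 11, 10 bp

BglII sites (AGATCT) start at positions 11, 47, 61, 84, 94.
BglII cuts after the first base of each site, so after positions 11, 47, 61, 84, 94.
Linear molecule, 5 cuts → 6 fragments:
  1–11 → 11 bp
  12–47 → 36 bp
  48–61 → 14 bp
  62–84 → 23 bp
  85–94 → 10 bp
  95–123 → 29 bp
Sorted largest to smallest: 36, 29, 23, 14, 11, 10 bp.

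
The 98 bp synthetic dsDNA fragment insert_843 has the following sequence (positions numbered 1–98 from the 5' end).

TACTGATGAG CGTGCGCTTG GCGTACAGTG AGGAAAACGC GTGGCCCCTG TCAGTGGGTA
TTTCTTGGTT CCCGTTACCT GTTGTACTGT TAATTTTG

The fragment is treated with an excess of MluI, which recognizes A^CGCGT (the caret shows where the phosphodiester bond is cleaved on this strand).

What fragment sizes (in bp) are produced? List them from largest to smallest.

61, 37 bp

The MluI site (ACGCGT) starts at position 37.
MluI cuts after the first base of each site, so after position 37.
Linear molecule, 1 cut → 2 fragments:
  1–37 → 37 bp
  38–98 → 61 bp
Sorted largest to smallest: 61, 37 bp.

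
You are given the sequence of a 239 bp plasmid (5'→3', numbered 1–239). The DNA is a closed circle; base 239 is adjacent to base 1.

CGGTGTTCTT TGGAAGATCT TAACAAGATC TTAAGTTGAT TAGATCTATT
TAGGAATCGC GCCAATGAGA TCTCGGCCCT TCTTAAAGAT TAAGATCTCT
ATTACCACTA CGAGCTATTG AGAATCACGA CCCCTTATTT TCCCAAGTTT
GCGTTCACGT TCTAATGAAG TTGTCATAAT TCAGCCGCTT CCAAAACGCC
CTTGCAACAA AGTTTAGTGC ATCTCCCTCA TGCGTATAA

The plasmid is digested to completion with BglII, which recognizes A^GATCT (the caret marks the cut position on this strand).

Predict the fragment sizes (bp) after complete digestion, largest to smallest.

BglII sites (AGATCT) start at positions 15, 26, 42, 68, 93.
BglII cuts after the first base of each site, so after positions 15, 26, 42, 68, 93.
Circular molecule, 5 cuts → 5 fragments:
  16–26 → 11 bp
  27–42 → 16 bp
  43–68 → 26 bp
  69–93 → 25 bp
  94–239 then 1–15 → 146 + 15 = 161 bp
Sorted largest to smallest: 161, 26, 25, 16, 11 bp.

161, 26, 25, 16, 11 bp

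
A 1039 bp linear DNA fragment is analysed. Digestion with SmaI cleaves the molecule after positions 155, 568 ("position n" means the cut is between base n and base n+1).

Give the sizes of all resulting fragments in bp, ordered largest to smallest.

471, 413, 155 bp

Linear molecule, 2 cuts → 3 fragments:
  155 − 0 = 155 bp
  568 − 155 = 413 bp
  1039 − 568 = 471 bp
Sorted largest to smallest: 471, 413, 155 bp.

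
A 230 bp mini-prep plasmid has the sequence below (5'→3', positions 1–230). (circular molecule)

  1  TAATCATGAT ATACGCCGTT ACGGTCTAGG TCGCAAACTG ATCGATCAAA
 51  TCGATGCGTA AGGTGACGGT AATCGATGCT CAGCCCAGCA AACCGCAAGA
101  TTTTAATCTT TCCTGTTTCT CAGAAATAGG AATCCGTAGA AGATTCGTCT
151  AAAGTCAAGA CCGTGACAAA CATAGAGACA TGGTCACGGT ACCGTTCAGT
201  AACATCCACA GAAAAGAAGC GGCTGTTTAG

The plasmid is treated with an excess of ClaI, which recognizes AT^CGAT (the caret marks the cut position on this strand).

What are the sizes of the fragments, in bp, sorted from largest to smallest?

199, 22, 9 bp

ClaI sites (ATCGAT) start at positions 41, 50, 72.
ClaI cuts after base 2 of each site, so after positions 42, 51, 73.
Circular molecule, 3 cuts → 3 fragments:
  43–51 → 9 bp
  52–73 → 22 bp
  74–230 then 1–42 → 157 + 42 = 199 bp
Sorted largest to smallest: 199, 22, 9 bp.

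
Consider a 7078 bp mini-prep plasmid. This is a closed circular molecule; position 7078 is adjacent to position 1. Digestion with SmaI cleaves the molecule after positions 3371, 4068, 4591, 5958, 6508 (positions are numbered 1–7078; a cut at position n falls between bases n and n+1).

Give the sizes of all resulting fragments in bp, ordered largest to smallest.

3941, 1367, 697, 550, 523 bp

Circular molecule, 5 cuts → 5 fragments:
  4068 − 3371 = 697 bp
  4591 − 4068 = 523 bp
  5958 − 4591 = 1367 bp
  6508 − 5958 = 550 bp
  wrap: 7078 − 6508 + 3371 = 3941 bp
Sorted largest to smallest: 3941, 1367, 697, 550, 523 bp.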